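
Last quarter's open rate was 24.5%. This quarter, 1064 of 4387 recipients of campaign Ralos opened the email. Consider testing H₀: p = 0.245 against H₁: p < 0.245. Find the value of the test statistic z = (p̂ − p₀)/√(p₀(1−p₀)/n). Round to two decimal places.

p̂ = 1064/4387 = 0.2425.
SE = √(p₀(1−p₀)/n) = √(0.18498/4387) = 0.0065.
z = (0.2425 − 0.245)/0.0065 = -0.0025/0.0065 = -0.38.
p-value = P(Z < -0.380) ≈ 0.3521.

z = -0.38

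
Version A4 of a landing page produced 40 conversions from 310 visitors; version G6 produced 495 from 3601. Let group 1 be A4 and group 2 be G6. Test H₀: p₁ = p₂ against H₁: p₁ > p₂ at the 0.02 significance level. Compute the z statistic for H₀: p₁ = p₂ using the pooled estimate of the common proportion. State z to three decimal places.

z = -0.414

p̂₁ = 40/310 ≈ 0.12903, p̂₂ = 495/3601 ≈ 0.13746.
Pooled p̂ = (40+495)/(310+3601) = 535/3911 = 0.13679.
SE = √(0.118081 × 0.00350351) = 0.02034.
z = (0.12903 − 0.13746)/0.02034 = -0.00843/0.02034 = -0.414.
p-value = P(Z > -0.414) ≈ 0.6607. With α = 0.02, fail to reject H₀.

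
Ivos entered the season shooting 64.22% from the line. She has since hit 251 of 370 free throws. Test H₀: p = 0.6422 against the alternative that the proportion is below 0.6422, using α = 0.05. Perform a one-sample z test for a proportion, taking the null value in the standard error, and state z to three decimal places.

p̂ = 251/370 ≈ 0.67838.
Under H₀, SE = √(0.6422·0.3578/370) = √(0.000621025) = 0.02492.
z = (0.67838 − 0.6422)/0.02492 = 0.03618/0.02492 = 1.452.
p-value = P(Z < 1.452) ≈ 0.9267. With α = 0.05, fail to reject H₀.

z = 1.452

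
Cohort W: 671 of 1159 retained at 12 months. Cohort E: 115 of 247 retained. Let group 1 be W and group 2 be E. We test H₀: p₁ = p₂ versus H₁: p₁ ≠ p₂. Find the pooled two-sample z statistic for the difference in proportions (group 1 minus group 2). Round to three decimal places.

z = 3.258

p̂₁ = 671/1159 = 0.578947, p̂₂ = 115/247 = 0.465587.
Pooled p̂ = (671+115)/(1159+247) = 786/1406 = 0.559033.
SE = √(0.246515 × 0.0049114) = 0.034796.
z = (0.578947 − 0.465587)/0.034796 = 0.113360/0.034796 = 3.258.
p-value = 2·P(Z > 3.258) ≈ 0.0011.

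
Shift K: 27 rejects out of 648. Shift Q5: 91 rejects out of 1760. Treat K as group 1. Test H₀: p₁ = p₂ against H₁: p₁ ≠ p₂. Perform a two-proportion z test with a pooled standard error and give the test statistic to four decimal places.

z = -1.0119

p̂₁ = 27/648 ≈ 0.0416667, p̂₂ = 91/1760 ≈ 0.0517045.
Pooled p̂ = (27+91)/(648+1760) = 118/2408 = 0.0490033.
SE = √(0.046602 × 0.00211139) = 0.0099194.
z = (0.0416667 − 0.0517045)/0.0099194 = -0.0100378/0.0099194 = -1.0119.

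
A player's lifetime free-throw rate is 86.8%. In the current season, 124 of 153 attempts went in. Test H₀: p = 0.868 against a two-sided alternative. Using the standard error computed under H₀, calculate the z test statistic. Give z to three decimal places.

p̂ = 124/153 ≈ 0.810458.
Under H₀, SE = √(0.868·0.132/153) = √(0.000748863) = 0.027365.
z = (0.810458 − 0.868)/0.027365 = -0.057542/0.027365 = -2.103.
p-value = 2·P(Z > 2.103) ≈ 0.0355.

z = -2.103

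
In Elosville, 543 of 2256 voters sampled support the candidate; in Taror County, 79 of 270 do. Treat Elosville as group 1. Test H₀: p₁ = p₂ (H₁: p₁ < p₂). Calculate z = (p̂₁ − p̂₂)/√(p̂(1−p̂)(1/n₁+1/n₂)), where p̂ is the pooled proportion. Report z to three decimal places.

p̂₁ = 543/2256 = 0.24069, p̂₂ = 79/270 = 0.29259.
Pooled p̂ = (543+79)/(2256+270) = 622/2526 = 0.24624.
SE = √(p̂(1−p̂)(1/n₁+1/n₂)) = √(0.24624·0.75376·0.00414697) = √(0.000769699) = 0.02774.
z = (0.24069 − 0.29259)/0.02774 = -0.05190/0.02774 = -1.871.
p-value = P(Z < -1.871) ≈ 0.0307.

z = -1.871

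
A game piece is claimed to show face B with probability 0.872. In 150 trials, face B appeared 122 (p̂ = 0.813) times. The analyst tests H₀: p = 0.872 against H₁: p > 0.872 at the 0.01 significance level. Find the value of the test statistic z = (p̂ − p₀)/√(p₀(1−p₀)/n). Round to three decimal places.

z = -2.151

p̂ = 122/150 = 0.81333.
Standard error under H₀: √(0.872×0.128/150) = 0.02728.
z = (0.81333 − 0.872)/0.02728 = -0.05867/0.02728 = -2.151.
p-value = P(Z > -2.151) ≈ 0.9842; since p > α = 0.01, fail to reject H₀.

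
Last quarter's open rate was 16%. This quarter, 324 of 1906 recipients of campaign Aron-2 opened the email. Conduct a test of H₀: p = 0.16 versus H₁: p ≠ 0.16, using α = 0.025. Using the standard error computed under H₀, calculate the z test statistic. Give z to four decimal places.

p̂ = 324/1906 ≈ 0.1699895.
Standard error under H₀: √(0.16×0.84/1906) = 0.0083973.
z = (0.1699895 − 0.16)/0.0083973 = 0.0099895/0.0083973 = 1.1896.
p-value = 2·P(Z > 1.190) ≈ 0.2342. With α = 0.025, fail to reject H₀.

z = 1.1896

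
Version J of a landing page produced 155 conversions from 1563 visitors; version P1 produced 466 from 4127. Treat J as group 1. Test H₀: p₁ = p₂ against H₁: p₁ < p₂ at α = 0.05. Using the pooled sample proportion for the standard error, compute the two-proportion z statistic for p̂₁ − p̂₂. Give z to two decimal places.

p̂₁ = 155/1563 ≈ 0.09917, p̂₂ = 466/4127 ≈ 0.11291.
Pooled p̂ = (155+466)/(1563+4127) = 621/5690 = 0.10914.
SE = √(0.0972276 × 0.000882102) = 0.00926.
z = (0.09917 − 0.11291)/0.00926 = -0.01374/0.00926 = -1.48.
p-value = P(Z < -1.484) ≈ 0.0689, so at α = 0.05 we fail to reject H₀.

z = -1.48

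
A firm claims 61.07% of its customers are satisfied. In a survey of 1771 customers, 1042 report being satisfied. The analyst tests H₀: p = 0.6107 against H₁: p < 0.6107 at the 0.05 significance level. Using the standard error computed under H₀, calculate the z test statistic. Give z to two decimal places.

p̂ = 1042/1771 ≈ 0.58837.
SE = √(p₀(1−p₀)/n) = √(0.23775/1771) = 0.01159.
z = (0.58837 − 0.6107)/0.01159 = -0.02233/0.01159 = -1.93.
p-value = P(Z < -1.927) ≈ 0.0270, so at α = 0.05 we reject H₀.

z = -1.93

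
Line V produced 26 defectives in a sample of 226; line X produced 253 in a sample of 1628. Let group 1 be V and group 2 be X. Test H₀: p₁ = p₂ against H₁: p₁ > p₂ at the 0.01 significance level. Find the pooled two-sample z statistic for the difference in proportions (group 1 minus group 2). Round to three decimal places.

z = -1.590

p̂₁ = 26/226 = 0.115044, p̂₂ = 253/1628 = 0.155405.
Pooled p̂ = (26+253)/(226+1628) = 279/1854 = 0.150485.
SE = √(p̂(1−p̂)(1/n₁+1/n₂)) = √(0.150485·0.849515·0.00503903) = √(0.000644187) = 0.025381.
z = (0.115044 − 0.155405)/0.025381 = -0.040361/0.025381 = -1.590.
p-value = P(Z > -1.590) ≈ 0.9441. With α = 0.01, fail to reject H₀.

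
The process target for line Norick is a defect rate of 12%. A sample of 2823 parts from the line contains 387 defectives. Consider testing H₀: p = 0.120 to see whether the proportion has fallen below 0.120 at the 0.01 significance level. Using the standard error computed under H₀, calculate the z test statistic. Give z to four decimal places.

z = 2.7940

p̂ = 387/2823 ≈ 0.137088.
SE = √(p₀(1−p₀)/n) = √(0.1056/2823) = 0.006116.
z = (0.137088 − 0.12)/0.006116 = 0.017088/0.006116 = 2.7940.
p-value = P(Z < 2.794) ≈ 0.9974. With α = 0.01, fail to reject H₀.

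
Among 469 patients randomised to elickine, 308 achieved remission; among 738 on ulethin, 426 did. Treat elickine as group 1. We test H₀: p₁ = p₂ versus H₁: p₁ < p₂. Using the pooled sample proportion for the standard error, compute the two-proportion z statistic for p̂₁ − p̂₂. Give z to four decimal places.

p̂₁ = 308/469 ≈ 0.6567164, p̂₂ = 426/738 ≈ 0.5772358.
Pooled p̂ = (308+426)/(469+738) = 734/1207 = 0.6081193.
SE = √(p̂(1−p̂)(1/n₁+1/n₂)) = √(0.6081193·0.3918807·0.00348721) = √(0.000831038) = 0.0288277.
z = (0.6567164 − 0.5772358)/0.0288277 = 0.0794806/0.0288277 = 2.7571.
p-value = P(Z < 2.757) ≈ 0.9971.

z = 2.7571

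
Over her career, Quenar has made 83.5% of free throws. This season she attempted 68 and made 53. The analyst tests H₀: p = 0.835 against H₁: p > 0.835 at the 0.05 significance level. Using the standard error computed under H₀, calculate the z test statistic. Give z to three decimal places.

z = -1.235

p̂ = 53/68 = 0.77941.
Under H₀, SE = √(0.835·0.165/68) = √(0.0020261) = 0.04501.
z = (0.77941 − 0.835)/0.04501 = -0.05559/0.04501 = -1.235.
p-value = P(Z > -1.235) ≈ 0.8916; since p > α = 0.05, fail to reject H₀.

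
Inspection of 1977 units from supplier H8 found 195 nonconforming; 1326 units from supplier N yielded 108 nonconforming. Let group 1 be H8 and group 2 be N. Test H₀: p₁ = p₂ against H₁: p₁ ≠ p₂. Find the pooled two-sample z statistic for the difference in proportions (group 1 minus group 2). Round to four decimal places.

z = 1.6774

p̂₁ = 195/1977 = 0.0986343, p̂₂ = 108/1326 = 0.0814480.
Pooled p̂ = (195+108)/(1977+1326) = 303/3303 = 0.0917348.
SE = √(0.0833195 × 0.00125996) = 0.0102460.
z = (0.0986343 − 0.0814480)/0.0102460 = 0.0171863/0.0102460 = 1.6774.
Two-sided p-value ≈ 2·Φ(−1.677) = 0.0935.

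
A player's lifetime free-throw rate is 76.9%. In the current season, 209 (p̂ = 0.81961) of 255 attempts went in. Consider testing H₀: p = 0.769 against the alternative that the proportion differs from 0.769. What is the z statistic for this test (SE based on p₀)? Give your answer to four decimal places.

p̂ = 209/255 = 0.819608.
Under H₀, SE = √(0.769·0.231/255) = √(0.000696624) = 0.026394.
z = (0.819608 − 0.769)/0.026394 = 0.050608/0.026394 = 1.9174.

z = 1.9174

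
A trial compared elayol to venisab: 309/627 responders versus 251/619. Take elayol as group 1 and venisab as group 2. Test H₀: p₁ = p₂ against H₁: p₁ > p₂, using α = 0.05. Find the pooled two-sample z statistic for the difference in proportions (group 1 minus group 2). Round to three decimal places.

z = 3.098

p̂₁ = 309/627 ≈ 0.492823, p̂₂ = 251/619 ≈ 0.405493.
Pooled p̂ = (309+251)/(627+619) = 560/1246 = 0.449438.
SE = √(p̂(1−p̂)(1/n₁+1/n₂)) = √(0.449438·0.550562·0.00321041) = √(0.000794394) = 0.028185.
z = (0.492823 − 0.405493)/0.028185 = 0.087330/0.028185 = 3.098.
p-value = P(Z > 3.098) ≈ 0.0010, so at α = 0.05 we reject H₀.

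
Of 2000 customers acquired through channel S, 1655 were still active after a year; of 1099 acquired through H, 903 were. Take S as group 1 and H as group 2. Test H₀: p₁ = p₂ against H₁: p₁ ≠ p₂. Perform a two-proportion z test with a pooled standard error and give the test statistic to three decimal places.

z = 0.410

p̂₁ = 1655/2000 = 0.82750, p̂₂ = 903/1099 = 0.82166.
Pooled p̂ = (1655+903)/(2000+1099) = 2558/3099 = 0.82543.
SE = √(0.144097 × 0.00140992) = 0.01425.
z = (0.82750 − 0.82166)/0.01425 = 0.00584/0.01425 = 0.410.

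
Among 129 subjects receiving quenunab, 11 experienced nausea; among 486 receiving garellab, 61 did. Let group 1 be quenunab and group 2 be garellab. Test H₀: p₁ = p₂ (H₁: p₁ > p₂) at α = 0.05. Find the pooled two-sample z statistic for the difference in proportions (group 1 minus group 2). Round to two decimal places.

z = -1.26

p̂₁ = 11/129 ≈ 0.0853, p̂₂ = 61/486 ≈ 0.1255.
Pooled p̂ = (11+61)/(129+486) = 72/615 = 0.1171.
SE = √(0.103367 × 0.00980955) = 0.0318.
z = (0.0853 − 0.1255)/0.0318 = -0.0402/0.0318 = -1.26.
p-value = P(Z > -1.264) ≈ 0.8968. With α = 0.05, fail to reject H₀.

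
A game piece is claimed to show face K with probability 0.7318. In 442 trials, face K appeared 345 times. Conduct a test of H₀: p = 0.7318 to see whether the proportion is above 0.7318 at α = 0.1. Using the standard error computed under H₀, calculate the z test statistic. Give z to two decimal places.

p̂ = 345/442 = 0.7805.
SE = √(p₀(1−p₀)/n) = √(0.19627/442) = 0.0211.
z = (0.7805 − 0.7318)/0.0211 = 0.0487/0.0211 = 2.31.
p-value = P(Z > 2.313) ≈ 0.0104, so at α = 0.1 we reject H₀.

z = 2.31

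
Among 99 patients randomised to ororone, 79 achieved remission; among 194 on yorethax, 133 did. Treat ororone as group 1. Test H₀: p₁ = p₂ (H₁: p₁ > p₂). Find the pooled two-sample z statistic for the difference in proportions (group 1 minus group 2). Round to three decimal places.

p̂₁ = 79/99 ≈ 0.79798, p̂₂ = 133/194 ≈ 0.68557.
Pooled p̂ = (79+133)/(99+194) = 212/293 = 0.72355.
SE = √(0.200026 × 0.0152556) = 0.05524.
z = (0.79798 − 0.68557)/0.05524 = 0.11241/0.05524 = 2.035.

z = 2.035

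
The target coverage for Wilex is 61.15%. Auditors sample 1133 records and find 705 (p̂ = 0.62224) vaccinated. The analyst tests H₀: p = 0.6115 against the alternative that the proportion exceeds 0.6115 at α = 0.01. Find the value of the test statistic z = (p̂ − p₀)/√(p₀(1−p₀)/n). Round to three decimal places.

z = 0.742

p̂ = 705/1133 ≈ 0.62224.
Under H₀, SE = √(0.6115·0.3885/1133) = √(0.00020968) = 0.01448.
z = (0.62224 − 0.6115)/0.01448 = 0.01074/0.01448 = 0.742.
p-value = P(Z > 0.742) ≈ 0.2291; since p > α = 0.01, fail to reject H₀.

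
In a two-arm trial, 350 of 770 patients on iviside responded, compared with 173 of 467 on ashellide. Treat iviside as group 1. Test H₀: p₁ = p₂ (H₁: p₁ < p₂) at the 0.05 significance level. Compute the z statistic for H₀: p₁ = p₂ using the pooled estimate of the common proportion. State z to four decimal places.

z = 2.9024

p̂₁ = 350/770 = 0.454545, p̂₂ = 173/467 = 0.370450.
Pooled p̂ = (350+173)/(770+467) = 523/1237 = 0.422797.
SE = √(p̂(1−p̂)(1/n₁+1/n₂)) = √(0.422797·0.577203·0.00344003) = √(0.000839504) = 0.028974.
z = (0.454545 − 0.370450)/0.028974 = 0.084095/0.028974 = 2.9024.
p-value = P(Z < 2.902) ≈ 0.9981; since p > α = 0.05, fail to reject H₀.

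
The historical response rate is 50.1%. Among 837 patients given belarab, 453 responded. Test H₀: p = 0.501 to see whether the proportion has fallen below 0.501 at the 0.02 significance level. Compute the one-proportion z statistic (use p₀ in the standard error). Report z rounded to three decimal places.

p̂ = 453/837 ≈ 0.541219.
SE = √(p₀(1−p₀)/n) = √(0.25/837) = 0.017282.
z = (0.541219 − 0.501)/0.017282 = 0.040219/0.017282 = 2.327.
p-value = P(Z < 2.327) ≈ 0.9900, so at α = 0.02 we fail to reject H₀.

z = 2.327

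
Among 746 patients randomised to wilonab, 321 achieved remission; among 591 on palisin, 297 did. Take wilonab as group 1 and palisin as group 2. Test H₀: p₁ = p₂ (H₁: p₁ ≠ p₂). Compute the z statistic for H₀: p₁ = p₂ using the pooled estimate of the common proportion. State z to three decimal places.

z = -2.631

p̂₁ = 321/746 = 0.43029, p̂₂ = 297/591 = 0.50254.
Pooled p̂ = (321+297)/(746+591) = 618/1337 = 0.46223.
SE = √(0.248573 × 0.00303253) = 0.02746.
z = (0.43029 − 0.50254)/0.02746 = -0.07225/0.02746 = -2.631.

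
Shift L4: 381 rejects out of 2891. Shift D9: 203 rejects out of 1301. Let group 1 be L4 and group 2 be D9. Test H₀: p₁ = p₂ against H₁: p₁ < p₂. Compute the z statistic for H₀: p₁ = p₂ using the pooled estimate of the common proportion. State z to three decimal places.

p̂₁ = 381/2891 ≈ 0.13179, p̂₂ = 203/1301 ≈ 0.15603.
Pooled p̂ = (381+203)/(2891+1301) = 584/4192 = 0.13931.
SE = √(0.119905 × 0.00111454) = 0.01156.
z = (0.13179 − 0.15603)/0.01156 = -0.02424/0.01156 = -2.097.
p-value = P(Z < -2.097) ≈ 0.0180.

z = -2.097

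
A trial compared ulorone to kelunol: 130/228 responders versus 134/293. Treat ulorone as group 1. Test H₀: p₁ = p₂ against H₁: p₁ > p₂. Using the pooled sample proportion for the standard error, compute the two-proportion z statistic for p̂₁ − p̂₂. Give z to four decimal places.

p̂₁ = 130/228 = 0.5701754, p̂₂ = 134/293 = 0.4573379.
Pooled p̂ = (130+134)/(228+293) = 264/521 = 0.5067179.
SE = √(p̂(1−p̂)(1/n₁+1/n₂)) = √(0.5067179·0.4932821·0.00779893) = √(0.00194938) = 0.0441518.
z = (0.5701754 − 0.4573379)/0.0441518 = 0.1128375/0.0441518 = 2.5557.

z = 2.5557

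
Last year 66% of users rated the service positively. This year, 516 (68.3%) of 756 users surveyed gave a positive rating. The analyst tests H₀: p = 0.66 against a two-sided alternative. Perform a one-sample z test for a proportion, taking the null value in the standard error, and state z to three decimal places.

z = 1.308

p̂ = 516/756 = 0.68254.
SE = √(p₀(1−p₀)/n) = √(0.2244/756) = 0.01723.
z = (0.68254 − 0.66)/0.01723 = 0.02254/0.01723 = 1.308.
Two-sided p-value ≈ 2·Φ(−1.308) = 0.1908.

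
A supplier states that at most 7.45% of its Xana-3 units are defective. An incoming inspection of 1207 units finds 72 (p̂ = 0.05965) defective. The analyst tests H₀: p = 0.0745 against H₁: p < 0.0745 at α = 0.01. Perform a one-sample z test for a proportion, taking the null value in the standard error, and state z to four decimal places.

p̂ = 72/1207 = 0.059652.
Standard error under H₀: √(0.0745×0.9255/1207) = 0.007558.
z = (0.059652 − 0.0745)/0.007558 = -0.014848/0.007558 = -1.9645.
p-value = P(Z < -1.965) ≈ 0.0247, so at α = 0.01 we fail to reject H₀.

z = -1.9645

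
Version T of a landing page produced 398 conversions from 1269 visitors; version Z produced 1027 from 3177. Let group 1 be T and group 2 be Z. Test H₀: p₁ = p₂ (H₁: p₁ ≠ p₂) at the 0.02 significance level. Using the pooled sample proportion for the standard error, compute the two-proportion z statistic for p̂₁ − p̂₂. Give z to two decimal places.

z = -0.62

p̂₁ = 398/1269 ≈ 0.31363, p̂₂ = 1027/3177 ≈ 0.32326.
Pooled p̂ = (398+1027)/(1269+3177) = 1425/4446 = 0.32051.
SE = √(p̂(1−p̂)(1/n₁+1/n₂)) = √(0.32051·0.67949·0.00110278) = √(0.000240169) = 0.01550.
z = (0.31363 − 0.32326)/0.01550 = -0.00963/0.01550 = -0.62.
p-value = 2·P(Z > 0.621) ≈ 0.5344; since p > α = 0.02, fail to reject H₀.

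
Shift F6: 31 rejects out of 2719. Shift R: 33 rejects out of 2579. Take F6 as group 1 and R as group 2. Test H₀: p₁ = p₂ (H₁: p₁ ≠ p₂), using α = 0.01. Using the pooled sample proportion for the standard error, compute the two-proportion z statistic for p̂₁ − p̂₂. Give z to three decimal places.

z = -0.464

p̂₁ = 31/2719 ≈ 0.0114013, p̂₂ = 33/2579 ≈ 0.0127957.
Pooled p̂ = (31+33)/(2719+2579) = 64/5298 = 0.0120800.
SE = √(0.0119341 × 0.000755529) = 0.0030028.
z = (0.0114013 − 0.0127957)/0.0030028 = -0.0013944/0.0030028 = -0.464.
p-value = 2·P(Z > 0.464) ≈ 0.6424. With α = 0.01, fail to reject H₀.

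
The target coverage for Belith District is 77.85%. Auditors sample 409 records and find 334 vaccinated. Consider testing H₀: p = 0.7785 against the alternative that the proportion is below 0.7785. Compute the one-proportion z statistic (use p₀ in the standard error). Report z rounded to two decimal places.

p̂ = 334/409 ≈ 0.8166.
SE = √(p₀(1−p₀)/n) = √(0.17244/409) = 0.0205.
z = (0.8166 − 0.7785)/0.0205 = 0.0381/0.0205 = 1.86.
p-value = P(Z < 1.857) ≈ 0.9683.

z = 1.86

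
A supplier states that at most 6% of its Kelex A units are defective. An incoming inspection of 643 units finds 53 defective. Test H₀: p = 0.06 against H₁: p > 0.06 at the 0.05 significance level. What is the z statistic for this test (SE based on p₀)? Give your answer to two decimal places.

p̂ = 53/643 ≈ 0.08243.
SE = √(p₀(1−p₀)/n) = √(0.0564/643) = 0.00937.
z = (0.08243 − 0.06)/0.00937 = 0.02243/0.00937 = 2.39.
p-value = P(Z > 2.395) ≈ 0.0083. With α = 0.05, reject H₀.

z = 2.39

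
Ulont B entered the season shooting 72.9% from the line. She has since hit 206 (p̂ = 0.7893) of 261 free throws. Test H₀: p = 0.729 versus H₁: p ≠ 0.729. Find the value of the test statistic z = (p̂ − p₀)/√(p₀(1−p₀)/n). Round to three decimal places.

z = 2.191

p̂ = 206/261 = 0.78927.
Standard error under H₀: √(0.729×0.271/261) = 0.02751.
z = (0.78927 − 0.729)/0.02751 = 0.06027/0.02751 = 2.191.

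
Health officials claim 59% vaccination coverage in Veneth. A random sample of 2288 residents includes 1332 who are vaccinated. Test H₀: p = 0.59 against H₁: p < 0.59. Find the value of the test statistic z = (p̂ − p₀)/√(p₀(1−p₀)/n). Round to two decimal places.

z = -0.76

p̂ = 1332/2288 ≈ 0.5822.
Under H₀, SE = √(0.59·0.41/2288) = √(0.000105726) = 0.0103.
z = (0.5822 − 0.59)/0.0103 = -0.0078/0.0103 = -0.76.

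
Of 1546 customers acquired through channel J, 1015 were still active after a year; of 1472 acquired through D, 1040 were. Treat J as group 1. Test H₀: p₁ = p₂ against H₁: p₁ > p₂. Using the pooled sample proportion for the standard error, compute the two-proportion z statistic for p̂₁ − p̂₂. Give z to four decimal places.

p̂₁ = 1015/1546 ≈ 0.656533, p̂₂ = 1040/1472 ≈ 0.706522.
Pooled p̂ = (1015+1040)/(1546+1472) = 2055/3018 = 0.680915.
SE = √(p̂(1−p̂)(1/n₁+1/n₂)) = √(0.680915·0.319085·0.00132618) = √(0.000288139) = 0.016975.
z = (0.656533 − 0.706522)/0.016975 = -0.049989/0.016975 = -2.9449.
p-value = P(Z > -2.945) ≈ 0.9984.

z = -2.9449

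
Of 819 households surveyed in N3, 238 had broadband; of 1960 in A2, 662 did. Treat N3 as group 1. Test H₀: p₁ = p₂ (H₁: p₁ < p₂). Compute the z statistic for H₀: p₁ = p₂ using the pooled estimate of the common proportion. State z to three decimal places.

p̂₁ = 238/819 = 0.29060, p̂₂ = 662/1960 = 0.33776.
Pooled p̂ = (238+662)/(819+1960) = 900/2779 = 0.32386.
SE = √(p̂(1−p̂)(1/n₁+1/n₂)) = √(0.32386·0.67614·0.00173121) = √(0.000379089) = 0.01947.
z = (0.29060 − 0.33776)/0.01947 = -0.04716/0.01947 = -2.422.
p-value = P(Z < -2.422) ≈ 0.0077.

z = -2.422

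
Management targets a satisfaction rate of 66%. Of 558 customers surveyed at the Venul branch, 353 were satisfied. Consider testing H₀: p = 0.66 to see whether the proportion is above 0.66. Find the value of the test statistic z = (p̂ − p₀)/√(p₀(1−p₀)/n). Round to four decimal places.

p̂ = 353/558 ≈ 0.632616.
Under H₀, SE = √(0.66·0.34/558) = √(0.000402151) = 0.020054.
z = (0.632616 − 0.66)/0.020054 = -0.027384/0.020054 = -1.3655.

z = -1.3655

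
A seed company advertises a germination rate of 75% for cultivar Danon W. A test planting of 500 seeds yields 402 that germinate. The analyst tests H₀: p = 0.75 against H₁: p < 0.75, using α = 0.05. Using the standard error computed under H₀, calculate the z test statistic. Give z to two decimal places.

p̂ = 402/500 ≈ 0.80400.
Standard error under H₀: √(0.75×0.25/500) = 0.01936.
z = (0.80400 − 0.75)/0.01936 = 0.05400/0.01936 = 2.79.
p-value = P(Z < 2.789) ≈ 0.9974, so at α = 0.05 we fail to reject H₀.

z = 2.79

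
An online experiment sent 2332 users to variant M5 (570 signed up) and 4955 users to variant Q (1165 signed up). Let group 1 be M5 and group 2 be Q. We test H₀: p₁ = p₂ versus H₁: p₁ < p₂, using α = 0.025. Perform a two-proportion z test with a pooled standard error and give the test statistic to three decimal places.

p̂₁ = 570/2332 = 0.24443, p̂₂ = 1165/4955 = 0.23512.
Pooled p̂ = (570+1165)/(2332+4955) = 1735/7287 = 0.23810.
SE = √(0.181406 × 0.000630633) = 0.01070.
z = (0.24443 − 0.23512)/0.01070 = 0.00931/0.01070 = 0.870.
p-value = P(Z < 0.870) ≈ 0.8080. With α = 0.025, fail to reject H₀.

z = 0.870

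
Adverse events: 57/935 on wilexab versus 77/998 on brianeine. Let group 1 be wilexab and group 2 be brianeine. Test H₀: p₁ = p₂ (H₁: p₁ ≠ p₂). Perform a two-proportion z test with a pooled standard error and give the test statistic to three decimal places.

z = -1.401

p̂₁ = 57/935 ≈ 0.06096, p̂₂ = 77/998 ≈ 0.07715.
Pooled p̂ = (57+77)/(935+998) = 134/1933 = 0.06932.
SE = √(p̂(1−p̂)(1/n₁+1/n₂)) = √(0.06932·0.93068·0.00207152) = √(0.000133648) = 0.01156.
z = (0.06096 − 0.07715)/0.01156 = -0.01619/0.01156 = -1.401.
Two-sided p-value ≈ 2·Φ(−1.401) = 0.1613.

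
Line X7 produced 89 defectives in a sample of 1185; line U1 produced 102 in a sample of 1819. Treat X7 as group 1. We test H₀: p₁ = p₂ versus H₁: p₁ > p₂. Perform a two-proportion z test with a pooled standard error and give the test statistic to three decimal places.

p̂₁ = 89/1185 = 0.075105, p̂₂ = 102/1819 = 0.056075.
Pooled p̂ = (89+102)/(1185+1819) = 191/3004 = 0.063582.
SE = √(0.0595392 × 0.00139363) = 0.009109.
z = (0.075105 − 0.056075)/0.009109 = 0.019030/0.009109 = 2.089.
p-value = P(Z > 2.089) ≈ 0.0183.

z = 2.089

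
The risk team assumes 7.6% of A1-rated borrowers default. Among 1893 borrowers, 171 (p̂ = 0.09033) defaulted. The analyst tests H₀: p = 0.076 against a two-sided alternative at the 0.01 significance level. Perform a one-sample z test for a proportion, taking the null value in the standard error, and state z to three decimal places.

z = 2.353

p̂ = 171/1893 ≈ 0.09033.
Standard error under H₀: √(0.076×0.924/1893) = 0.00609.
z = (0.09033 − 0.076)/0.00609 = 0.01433/0.00609 = 2.353.
p-value = 2·P(Z > 2.353) ≈ 0.0186; since p > α = 0.01, fail to reject H₀.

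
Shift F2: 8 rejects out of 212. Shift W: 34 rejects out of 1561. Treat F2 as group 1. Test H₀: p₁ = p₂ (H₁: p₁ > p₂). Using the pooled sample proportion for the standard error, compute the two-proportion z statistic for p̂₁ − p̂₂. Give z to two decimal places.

p̂₁ = 8/212 ≈ 0.0377, p̂₂ = 34/1561 ≈ 0.0218.
Pooled p̂ = (8+34)/(212+1561) = 42/1773 = 0.0237.
SE = √(0.0231275 × 0.0053576) = 0.0111.
z = (0.0377 − 0.0218)/0.0111 = 0.0159/0.0111 = 1.43.

z = 1.43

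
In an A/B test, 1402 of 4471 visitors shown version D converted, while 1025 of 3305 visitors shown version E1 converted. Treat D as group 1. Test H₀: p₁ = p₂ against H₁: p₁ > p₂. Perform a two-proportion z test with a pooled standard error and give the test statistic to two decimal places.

p̂₁ = 1402/4471 ≈ 0.31358, p̂₂ = 1025/3305 ≈ 0.31014.
Pooled p̂ = (1402+1025)/(4471+3305) = 2427/7776 = 0.31211.
SE = √(0.214699 × 0.000526235) = 0.01063.
z = (0.31358 − 0.31014)/0.01063 = 0.00344/0.01063 = 0.32.
p-value = P(Z > 0.324) ≈ 0.3731.

z = 0.32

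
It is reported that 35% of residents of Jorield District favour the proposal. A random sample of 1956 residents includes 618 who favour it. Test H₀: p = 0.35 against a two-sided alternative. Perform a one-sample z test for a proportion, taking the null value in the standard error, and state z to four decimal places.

p̂ = 618/1956 = 0.3159509.
Standard error under H₀: √(0.35×0.65/1956) = 0.0107847.
z = (0.3159509 − 0.35)/0.0107847 = -0.0340491/0.0107847 = -3.1572.
p-value = 2·P(Z > 3.157) ≈ 0.0016.

z = -3.1572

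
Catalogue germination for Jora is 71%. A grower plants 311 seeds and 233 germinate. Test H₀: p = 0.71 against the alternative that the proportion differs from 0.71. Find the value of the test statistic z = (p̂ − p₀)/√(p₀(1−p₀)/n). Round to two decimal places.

z = 1.52

p̂ = 233/311 ≈ 0.74920.
SE = √(p₀(1−p₀)/n) = √(0.2059/311) = 0.02573.
z = (0.74920 − 0.71)/0.02573 = 0.03920/0.02573 = 1.52.
p-value = 2·P(Z > 1.523) ≈ 0.1277.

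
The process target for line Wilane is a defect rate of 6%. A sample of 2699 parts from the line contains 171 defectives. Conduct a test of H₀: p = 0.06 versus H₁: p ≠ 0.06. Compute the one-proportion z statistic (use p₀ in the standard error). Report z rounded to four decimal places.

z = 0.7343

p̂ = 171/2699 = 0.0633568.
Standard error under H₀: √(0.06×0.94/2699) = 0.0045713.
z = (0.0633568 − 0.06)/0.0045713 = 0.0033568/0.0045713 = 0.7343.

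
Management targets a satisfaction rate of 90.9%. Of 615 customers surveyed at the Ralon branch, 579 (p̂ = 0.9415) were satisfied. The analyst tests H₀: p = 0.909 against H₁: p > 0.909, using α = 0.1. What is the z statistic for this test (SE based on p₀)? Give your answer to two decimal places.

z = 2.80

p̂ = 579/615 = 0.9415.
Standard error under H₀: √(0.909×0.091/615) = 0.0116.
z = (0.9415 − 0.909)/0.0116 = 0.0325/0.0116 = 2.80.
p-value = P(Z > 2.799) ≈ 0.0026. With α = 0.1, reject H₀.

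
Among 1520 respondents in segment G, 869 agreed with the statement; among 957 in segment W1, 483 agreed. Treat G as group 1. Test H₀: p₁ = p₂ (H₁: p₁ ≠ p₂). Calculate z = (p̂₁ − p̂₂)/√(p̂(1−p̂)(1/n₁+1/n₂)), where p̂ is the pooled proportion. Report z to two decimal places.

z = 3.26

p̂₁ = 869/1520 ≈ 0.57171, p̂₂ = 483/957 ≈ 0.50470.
Pooled p̂ = (869+483)/(1520+957) = 1352/2477 = 0.54582.
SE = √(p̂(1−p̂)(1/n₁+1/n₂)) = √(0.54582·0.45418·0.00170283) = √(0.000422131) = 0.02055.
z = (0.57171 − 0.50470)/0.02055 = 0.06701/0.02055 = 3.26.
p-value = 2·P(Z > 3.261) ≈ 0.0011.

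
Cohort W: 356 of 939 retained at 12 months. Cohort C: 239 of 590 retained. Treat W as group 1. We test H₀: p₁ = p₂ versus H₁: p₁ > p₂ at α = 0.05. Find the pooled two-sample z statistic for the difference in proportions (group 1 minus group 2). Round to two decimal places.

p̂₁ = 356/939 = 0.37913, p̂₂ = 239/590 = 0.40508.
Pooled p̂ = (356+239)/(939+590) = 595/1529 = 0.38914.
SE = √(p̂(1−p̂)(1/n₁+1/n₂)) = √(0.38914·0.61086·0.00275988) = √(0.000656053) = 0.02561.
z = (0.37913 − 0.40508)/0.02561 = -0.02595/0.02561 = -1.01.
p-value = P(Z > -1.013) ≈ 0.8446; since p > α = 0.05, fail to reject H₀.

z = -1.01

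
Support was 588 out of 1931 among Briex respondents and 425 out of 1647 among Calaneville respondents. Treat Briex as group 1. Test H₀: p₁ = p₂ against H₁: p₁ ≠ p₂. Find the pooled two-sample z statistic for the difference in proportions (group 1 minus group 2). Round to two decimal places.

p̂₁ = 588/1931 = 0.304505, p̂₂ = 425/1647 = 0.258045.
Pooled p̂ = (588+425)/(1931+1647) = 1013/3578 = 0.283119.
SE = √(0.202963 × 0.00112503) = 0.015111.
z = (0.304505 − 0.258045)/0.015111 = 0.046460/0.015111 = 3.07.

z = 3.07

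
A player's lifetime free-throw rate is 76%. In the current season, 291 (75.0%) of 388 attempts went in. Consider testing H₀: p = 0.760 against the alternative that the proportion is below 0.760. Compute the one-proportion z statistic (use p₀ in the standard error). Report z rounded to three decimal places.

p̂ = 291/388 ≈ 0.75000.
SE = √(p₀(1−p₀)/n) = √(0.1824/388) = 0.02168.
z = (0.75000 − 0.76)/0.02168 = -0.01000/0.02168 = -0.461.
p-value = P(Z < -0.461) ≈ 0.3223.

z = -0.461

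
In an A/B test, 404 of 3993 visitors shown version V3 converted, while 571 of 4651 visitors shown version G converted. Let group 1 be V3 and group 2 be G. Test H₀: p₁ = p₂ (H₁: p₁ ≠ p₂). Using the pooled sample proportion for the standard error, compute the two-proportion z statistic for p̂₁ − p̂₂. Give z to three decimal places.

p̂₁ = 404/3993 ≈ 0.101177, p̂₂ = 571/4651 ≈ 0.122769.
Pooled p̂ = (404+571)/(3993+4651) = 975/8644 = 0.112795.
SE = √(0.100072 × 0.000465446) = 0.006825.
z = (0.101177 − 0.122769)/0.006825 = -0.021592/0.006825 = -3.164.

z = -3.164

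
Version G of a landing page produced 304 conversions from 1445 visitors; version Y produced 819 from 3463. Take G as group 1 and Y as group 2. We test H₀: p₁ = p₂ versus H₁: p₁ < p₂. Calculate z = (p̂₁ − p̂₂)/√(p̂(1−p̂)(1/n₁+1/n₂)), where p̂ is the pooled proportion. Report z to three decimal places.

p̂₁ = 304/1445 = 0.21038, p̂₂ = 819/3463 = 0.23650.
Pooled p̂ = (304+819)/(1445+3463) = 1123/4908 = 0.22881.
SE = √(0.176456 × 0.000980808) = 0.01316.
z = (0.21038 − 0.23650)/0.01316 = -0.02612/0.01316 = -1.985.

z = -1.985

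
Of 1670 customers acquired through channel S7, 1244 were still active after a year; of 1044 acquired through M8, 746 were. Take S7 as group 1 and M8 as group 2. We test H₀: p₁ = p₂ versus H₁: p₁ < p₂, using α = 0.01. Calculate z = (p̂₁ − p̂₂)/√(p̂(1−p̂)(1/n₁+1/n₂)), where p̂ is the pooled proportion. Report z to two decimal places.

p̂₁ = 1244/1670 ≈ 0.7449, p̂₂ = 746/1044 ≈ 0.7146.
Pooled p̂ = (1244+746)/(1670+1044) = 1990/2714 = 0.7332.
SE = √(0.195601 × 0.00155666) = 0.0174.
z = (0.7449 − 0.7146)/0.0174 = 0.0303/0.0174 = 1.74.
p-value = P(Z < 1.739) ≈ 0.9590, so at α = 0.01 we fail to reject H₀.

z = 1.74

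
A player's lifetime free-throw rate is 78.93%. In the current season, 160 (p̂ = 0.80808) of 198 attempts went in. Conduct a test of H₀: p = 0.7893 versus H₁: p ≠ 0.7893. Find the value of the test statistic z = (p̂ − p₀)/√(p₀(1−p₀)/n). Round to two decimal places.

p̂ = 160/198 = 0.8081.
SE = √(p₀(1−p₀)/n) = √(0.16631/198) = 0.0290.
z = (0.8081 − 0.7893)/0.0290 = 0.0188/0.0290 = 0.65.
p-value = 2·P(Z > 0.648) ≈ 0.5170.

z = 0.65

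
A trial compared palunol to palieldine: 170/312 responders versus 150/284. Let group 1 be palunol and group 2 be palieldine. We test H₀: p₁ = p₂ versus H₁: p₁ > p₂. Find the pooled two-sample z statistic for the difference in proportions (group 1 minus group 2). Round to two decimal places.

z = 0.41

p̂₁ = 170/312 = 0.5449, p̂₂ = 150/284 = 0.5282.
Pooled p̂ = (170+150)/(312+284) = 320/596 = 0.5369.
SE = √(p̂(1−p̂)(1/n₁+1/n₂)) = √(0.5369·0.4631·0.00672625) = √(0.0016724) = 0.0409.
z = (0.5449 − 0.5282)/0.0409 = 0.0167/0.0409 = 0.41.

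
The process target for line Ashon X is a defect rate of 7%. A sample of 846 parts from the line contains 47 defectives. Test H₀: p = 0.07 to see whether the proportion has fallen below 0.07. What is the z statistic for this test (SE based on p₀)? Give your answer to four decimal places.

z = -1.6466

p̂ = 47/846 = 0.055556.
Standard error under H₀: √(0.07×0.93/846) = 0.008772.
z = (0.055556 − 0.07)/0.008772 = -0.014444/0.008772 = -1.6466.
p-value = P(Z < -1.647) ≈ 0.0498.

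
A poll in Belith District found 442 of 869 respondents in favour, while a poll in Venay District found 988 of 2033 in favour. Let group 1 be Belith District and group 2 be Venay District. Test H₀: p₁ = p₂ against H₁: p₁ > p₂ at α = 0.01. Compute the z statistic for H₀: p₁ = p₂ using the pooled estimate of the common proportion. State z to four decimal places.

p̂₁ = 442/869 = 0.508631, p̂₂ = 988/2033 = 0.485981.
Pooled p̂ = (442+988)/(869+2033) = 1430/2902 = 0.492764.
SE = √(0.249948 × 0.00164263) = 0.020263.
z = (0.508631 − 0.485981)/0.020263 = 0.022650/0.020263 = 1.1178.
p-value = P(Z > 1.118) ≈ 0.1318; since p > α = 0.01, fail to reject H₀.

z = 1.1178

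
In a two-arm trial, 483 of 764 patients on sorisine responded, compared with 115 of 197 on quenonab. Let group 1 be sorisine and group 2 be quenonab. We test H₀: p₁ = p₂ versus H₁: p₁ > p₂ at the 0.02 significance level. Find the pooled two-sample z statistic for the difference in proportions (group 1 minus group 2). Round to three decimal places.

z = 1.250

p̂₁ = 483/764 ≈ 0.63220, p̂₂ = 115/197 ≈ 0.58376.
Pooled p̂ = (483+115)/(764+197) = 598/961 = 0.62227.
SE = √(p̂(1−p̂)(1/n₁+1/n₂)) = √(0.62227·0.37773·0.00638504) = √(0.00150081) = 0.03874.
z = (0.63220 − 0.58376)/0.03874 = 0.04844/0.03874 = 1.250.
p-value = P(Z > 1.250) ≈ 0.1056, so at α = 0.02 we fail to reject H₀.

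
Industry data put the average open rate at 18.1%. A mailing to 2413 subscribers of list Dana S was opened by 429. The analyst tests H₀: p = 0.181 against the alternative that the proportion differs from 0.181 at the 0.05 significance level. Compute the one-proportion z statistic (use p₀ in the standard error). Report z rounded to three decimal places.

p̂ = 429/2413 ≈ 0.177787.
Under H₀, SE = √(0.181·0.819/2413) = √(6.14335e-05) = 0.007838.
z = (0.177787 − 0.181)/0.007838 = -0.003213/0.007838 = -0.410.
Two-sided p-value ≈ 2·Φ(−0.410) = 0.6819, so at α = 0.05 we fail to reject H₀.

z = -0.410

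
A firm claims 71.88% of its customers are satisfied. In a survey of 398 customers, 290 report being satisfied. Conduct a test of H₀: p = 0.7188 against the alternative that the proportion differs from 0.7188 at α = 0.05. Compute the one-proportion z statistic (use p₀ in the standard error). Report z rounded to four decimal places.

z = 0.4368

p̂ = 290/398 ≈ 0.728643.
Under H₀, SE = √(0.7188·0.2812/398) = √(0.000507856) = 0.022536.
z = (0.728643 − 0.7188)/0.022536 = 0.009843/0.022536 = 0.4368.
p-value = 2·P(Z > 0.437) ≈ 0.6623, so at α = 0.05 we fail to reject H₀.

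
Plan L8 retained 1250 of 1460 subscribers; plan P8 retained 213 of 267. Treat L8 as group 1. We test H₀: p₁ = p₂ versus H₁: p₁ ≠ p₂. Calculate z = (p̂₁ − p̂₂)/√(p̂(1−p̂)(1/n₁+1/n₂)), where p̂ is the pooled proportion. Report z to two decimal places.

z = 2.44

p̂₁ = 1250/1460 = 0.85616, p̂₂ = 213/267 = 0.79775.
Pooled p̂ = (1250+213)/(1460+267) = 1463/1727 = 0.84713.
SE = √(0.129498 × 0.00443025) = 0.02395.
z = (0.85616 − 0.79775)/0.02395 = 0.05841/0.02395 = 2.44.
p-value = 2·P(Z > 2.439) ≈ 0.0147.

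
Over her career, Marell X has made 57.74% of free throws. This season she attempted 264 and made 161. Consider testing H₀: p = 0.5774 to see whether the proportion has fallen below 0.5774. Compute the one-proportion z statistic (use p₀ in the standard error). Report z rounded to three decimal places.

p̂ = 161/264 = 0.60985.
Under H₀, SE = √(0.5774·0.4226/264) = √(0.000924277) = 0.03040.
z = (0.60985 − 0.5774)/0.03040 = 0.03245/0.03040 = 1.067.

z = 1.067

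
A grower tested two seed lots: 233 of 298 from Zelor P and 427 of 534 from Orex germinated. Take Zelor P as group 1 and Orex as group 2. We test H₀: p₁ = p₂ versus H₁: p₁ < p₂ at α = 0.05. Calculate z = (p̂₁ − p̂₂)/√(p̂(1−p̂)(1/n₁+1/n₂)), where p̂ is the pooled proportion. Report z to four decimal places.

p̂₁ = 233/298 ≈ 0.7818792, p̂₂ = 427/534 ≈ 0.7996255.
Pooled p̂ = (233+427)/(298+534) = 660/832 = 0.7932692.
SE = √(p̂(1−p̂)(1/n₁+1/n₂)) = √(0.7932692·0.2067308·0.00522836) = √(0.000857416) = 0.0292817.
z = (0.7818792 − 0.7996255)/0.0292817 = -0.0177463/0.0292817 = -0.6061.
p-value = P(Z < -0.606) ≈ 0.2722; since p > α = 0.05, fail to reject H₀.

z = -0.6061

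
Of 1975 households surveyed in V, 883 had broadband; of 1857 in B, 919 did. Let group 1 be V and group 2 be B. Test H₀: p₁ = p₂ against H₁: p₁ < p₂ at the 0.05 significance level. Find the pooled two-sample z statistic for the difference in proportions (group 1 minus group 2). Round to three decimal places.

p̂₁ = 883/1975 ≈ 0.44709, p̂₂ = 919/1857 ≈ 0.49488.
Pooled p̂ = (883+919)/(1975+1857) = 1802/3832 = 0.47025.
SE = √(p̂(1−p̂)(1/n₁+1/n₂)) = √(0.47025·0.52975·0.00104483) = √(0.000260283) = 0.01613.
z = (0.44709 − 0.49488)/0.01613 = -0.04779/0.01613 = -2.963.
p-value = P(Z < -2.963) ≈ 0.0015; since p < α = 0.05, reject H₀.

z = -2.963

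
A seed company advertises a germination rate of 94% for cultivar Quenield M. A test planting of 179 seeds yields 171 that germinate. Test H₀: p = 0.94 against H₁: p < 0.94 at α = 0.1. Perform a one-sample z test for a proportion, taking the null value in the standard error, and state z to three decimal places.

p̂ = 171/179 = 0.955307.
Standard error under H₀: √(0.94×0.06/179) = 0.017751.
z = (0.955307 − 0.94)/0.017751 = 0.015307/0.017751 = 0.862.
p-value = P(Z < 0.862) ≈ 0.8058. With α = 0.1, fail to reject H₀.

z = 0.862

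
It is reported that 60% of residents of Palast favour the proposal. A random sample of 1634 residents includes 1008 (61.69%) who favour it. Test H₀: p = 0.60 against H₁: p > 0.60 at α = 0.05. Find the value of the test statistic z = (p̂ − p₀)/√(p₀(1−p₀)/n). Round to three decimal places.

p̂ = 1008/1634 = 0.61689.
Under H₀, SE = √(0.6·0.4/1634) = √(0.000146879) = 0.01212.
z = (0.61689 − 0.6)/0.01212 = 0.01689/0.01212 = 1.394.
p-value = P(Z > 1.394) ≈ 0.0817, so at α = 0.05 we fail to reject H₀.

z = 1.394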